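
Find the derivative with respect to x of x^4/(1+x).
(4x^3(1+x) - x^4)/(1+x)²

Solution: Quotient rule: [4x^{3}(1+x) - x^4]/(1+x)².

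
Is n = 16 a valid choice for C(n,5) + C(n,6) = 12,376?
Yes

C(16,5) + C(16,6) = 4,368 + 8,008 = 12,376, which equals 12,376.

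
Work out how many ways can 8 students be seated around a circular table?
5,040

Explanation: Circular arrangements: (8-1)! = 5,040.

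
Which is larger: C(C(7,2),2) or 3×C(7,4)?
C(C(7,2),2)
C(C(7,2),2)=210, 3×C(7,4)=105.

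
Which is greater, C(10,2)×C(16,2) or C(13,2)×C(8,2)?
C(10,2)×C(16,2)=5,400, C(13,2)×C(8,2)=2,184.
Final answer: C(10,2)×C(16,2)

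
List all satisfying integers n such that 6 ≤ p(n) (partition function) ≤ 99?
5, 6, 7, 8, 9, 10, 11, 12

Solution: Tabulating p(n) via p(n) = p(n−1) + p(n−2) − p(n−5) − p(n−7) + …: p(4)=5; p(5)=7; p(6)=11; p(7)=15; p(8)=22; p(9)=30; p(10)=42; p(11)=56; p(12)=77; p(13)=101. So valid n = 5, 6, 7, 8, 9, 10, 11, 12.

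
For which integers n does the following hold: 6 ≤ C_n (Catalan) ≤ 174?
C_3=5; C_4=14; C_5=42; C_6=132; C_7=429. So valid n = 4, 5, 6.
Final answer: 4, 5, 6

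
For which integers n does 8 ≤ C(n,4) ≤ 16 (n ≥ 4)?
6

Working:
C(5,4)=5; C(6,4)=15; C(7,4)=35. So valid n = 6.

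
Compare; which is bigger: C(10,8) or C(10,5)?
C(10,5)
C(10,8)=45, C(10,5)=252.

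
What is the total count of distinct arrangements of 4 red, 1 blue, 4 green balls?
630
Multinomial: 9!/(4! × 1! × 4!) = 630.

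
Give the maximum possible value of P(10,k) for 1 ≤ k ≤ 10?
3,628,800

P(10,k) increases in k, so maximum at k = 10: 10! = 3,628,800.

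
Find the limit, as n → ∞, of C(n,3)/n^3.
1/6

Reasoning: C(n,3) ≈ n^3/3! for large n. Limit = 1/3! = 1/6.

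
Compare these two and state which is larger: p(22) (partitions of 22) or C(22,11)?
Pentagonal recurrence p(n) = p(n−1) + p(n−2) − p(n−5) − p(n−7) + …: p(22) = p(21) + p(20) − p(17) − p(15) + p(10) + p(7) − p(0) = 792 + 627 − 297 − 176 + 42 + 15 − 1 = 1,002; C(22,11) = 705,432.

Answer: C(22,11)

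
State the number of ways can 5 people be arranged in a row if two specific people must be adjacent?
48

Reasoning: Treat pair as unit: (5-1)! arrangements × 2 internal orders = 48.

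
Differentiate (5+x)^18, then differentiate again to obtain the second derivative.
306(5+x)^16

Reasoning: First derivative: 18(5+x)^{17}. Second derivative: 18·17·(5+x)^{16} = 306(5+x)^{16}.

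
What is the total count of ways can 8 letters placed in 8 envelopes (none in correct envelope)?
14,833

Solution: Using D(n) = (n-1)[D(n-1) + D(n-2)]:
D(8) = (8-1) × [D(7) + D(6)]
      = 7 × [1854 + 265]
      = 7 × 2119
      = 14,833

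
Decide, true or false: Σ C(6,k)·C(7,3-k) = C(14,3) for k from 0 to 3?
False
Vandermonde's identity gives C(13,3) = 286; RHS C(14,3) = 364.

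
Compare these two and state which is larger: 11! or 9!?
11!
11!=39,916,800, 9!=362,880. 11! > 9!.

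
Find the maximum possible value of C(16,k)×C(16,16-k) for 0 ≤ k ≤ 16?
165,636,900

Reasoning: C(16,k)·C(16,16-k) = C(16,k)², maximised at the centre k = 8: C(16,8)² = 165,636,900.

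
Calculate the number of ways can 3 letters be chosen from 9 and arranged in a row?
504

Working:
P(9,3) = 9!/(9-3)! = 504.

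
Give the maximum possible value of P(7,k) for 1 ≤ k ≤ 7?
P(7,k) increases in k, so maximum at k = 7: 7! = 5,040.

Answer: 5,040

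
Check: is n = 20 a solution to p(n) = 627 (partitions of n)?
Yes

Working:
Pentagonal recurrence p(n) = p(n−1) + p(n−2) − p(n−5) − p(n−7) + …: p(20) = p(19) + p(18) − p(15) − p(13) + p(8) + p(5) = 490 + 385 − 176 − 101 + 22 + 7 = 627, which equals 627.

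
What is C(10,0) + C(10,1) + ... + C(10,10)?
1,024

Sum of binomial coefficients = 2^10 = 1,024.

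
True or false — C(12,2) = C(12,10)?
True

Solution: Symmetry C(n,k) = C(n,n-k): C(12,2) = 66 and C(12,10) = 66. Both sides agree, so the statement holds.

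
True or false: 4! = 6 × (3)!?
False

Explanation: 4! = 4 × 3! = 24, but 6 × 3! = 36.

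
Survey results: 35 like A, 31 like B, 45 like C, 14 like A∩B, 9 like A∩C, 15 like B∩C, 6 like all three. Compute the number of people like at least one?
79

|A∪B∪C| = 35+31+45-14-9-15+6 = 79.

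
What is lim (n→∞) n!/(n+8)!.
n!/(n+8)! = 1/[(n+1)(n+2)···(n+8)] → 0 as n → ∞.

Answer: 0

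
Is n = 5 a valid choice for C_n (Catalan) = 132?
No

Reasoning: C_5 = C(10,5)/(5+1) = 252/6 = 42, which does not equal 132.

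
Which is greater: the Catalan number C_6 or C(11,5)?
C(11,5)

Reasoning: C_6 = C(12,6)/(6+1) = 924/7 = 132; C(11,5) = 462.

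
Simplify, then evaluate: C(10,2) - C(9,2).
9

Solution: C(10,2) - C(9,2) = C(9,1) = 9.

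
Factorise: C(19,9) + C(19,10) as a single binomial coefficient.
C(20,10)

By Pascal's identity: C(19,9) + C(19,10) = C(20,10) = 184,756.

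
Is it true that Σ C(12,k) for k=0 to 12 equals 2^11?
False

Binomial theorem: Σ C(12,k) = (1+1)^12 = 2^12 = 4,096; RHS 2^11 = 2,048.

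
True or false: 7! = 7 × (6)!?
True
By definition n! = n × (n-1)!, so 7! = 7 × 6!.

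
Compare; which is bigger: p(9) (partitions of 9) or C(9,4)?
Pentagonal recurrence p(n) = p(n−1) + p(n−2) − p(n−5) − p(n−7) + …: p(9) = p(8) + p(7) − p(4) − p(2) = 22 + 15 − 5 − 2 = 30; C(9,4) = 126.

Answer: C(9,4)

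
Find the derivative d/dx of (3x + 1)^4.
12(3x + 1)^3
Chain rule: 4(3x+1)^{3} × 3 = 12(3x+1)^{3}.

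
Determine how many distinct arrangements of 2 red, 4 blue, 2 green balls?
420

Explanation: Multinomial: 8!/(2! × 4! × 2!) = 420.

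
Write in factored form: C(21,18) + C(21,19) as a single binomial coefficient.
By Pascal's identity: C(21,18) + C(21,19) = C(22,19) = 1,540.
Final answer: C(22,19)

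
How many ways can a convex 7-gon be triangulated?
42

Reasoning: Using the Catalan number formula: C_n = C(2n, n) / (n+1)
C_5 = C(10, 5) / (5+1)
     = 252 / 6
     = 42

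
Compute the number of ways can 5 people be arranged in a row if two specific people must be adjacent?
48

Reasoning: Treat pair as unit: (5-1)! arrangements × 2 internal orders = 48.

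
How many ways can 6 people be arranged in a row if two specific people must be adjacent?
Treat pair as unit: (6-1)! arrangements × 2 internal orders = 240.

Answer: 240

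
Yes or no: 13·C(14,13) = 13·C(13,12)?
Absorption identity k·C(n,k) = n·C(n-1,k-1). LHS = 13·14 = 182; RHS = 13·13 = 169.
Final answer: No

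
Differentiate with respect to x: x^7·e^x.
(7x^6 + x^7)e^x

Explanation: Product rule: d/dx[x^7]·e^x + x^7·d/dx[e^x] = 7x^{6}e^x + x^7e^x.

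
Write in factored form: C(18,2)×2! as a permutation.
P(18,2)

C(18,2)×2! = [18!/(2!(16)!)]×2! = 18!/(16)! = P(18,2) = 306.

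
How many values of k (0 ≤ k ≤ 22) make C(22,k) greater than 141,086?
Row 22 is unimodal and symmetric about k=22/2. C(22,6)=74,613 ≤ 141,086; C(22,7)=170,544 > 141,086; by symmetry C(22,k) > 141,086 for k = 7..15. That's 15 - 7 + 1 = 9 values.
Final answer: 9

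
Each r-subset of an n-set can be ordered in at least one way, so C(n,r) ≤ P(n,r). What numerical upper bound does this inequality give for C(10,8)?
1,814,400

Solution: P(10,8) = 10·9·8·7·6·5·4·3 = 1,814,400, so C(10,8) ≤ 1,814,400. (The bound is loose by a factor of 8! = 40,320: C(10,8) = 1,814,400/40,320 = 45.)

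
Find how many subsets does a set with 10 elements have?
1,024

Explanation: Each element can be included or excluded: 2^10 = 1,024.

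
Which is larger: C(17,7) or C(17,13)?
C(17,7)

Working:
C(17,7)=19,448, C(17,13)=2,380.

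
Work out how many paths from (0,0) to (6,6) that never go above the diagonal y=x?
Counted by the Catalan number C_6: C_6 = C(12,6)/(6+1) = 924/7 = 132.
Final answer: 132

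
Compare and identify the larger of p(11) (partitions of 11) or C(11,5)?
C(11,5)

Reasoning: Pentagonal recurrence p(n) = p(n−1) + p(n−2) − p(n−5) − p(n−7) + …: p(11) = p(10) + p(9) − p(6) − p(4) = 42 + 30 − 11 − 5 = 56; C(11,5) = 462.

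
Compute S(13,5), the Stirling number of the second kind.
7,508,501

Reasoning: Using the Stirling recurrence: S(n,k) = k·S(n-1,k) + S(n-1,k-1)
S(13,5) = 5·S(12,5) + S(12,4)
         = 5·1379400 + 611501
         = 6897000 + 611501
         = 7,508,501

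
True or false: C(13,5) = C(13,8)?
C(13,5) = C(13,13-5) by the symmetry property; both equal 1,287.
Final answer: True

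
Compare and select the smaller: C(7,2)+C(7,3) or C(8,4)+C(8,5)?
C(7,2)+C(7,3)

Working:
First=56, Second=126.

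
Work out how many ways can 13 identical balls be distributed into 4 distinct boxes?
560

Explanation: C(13+4-1, 4-1) = C(16, 3) = 560.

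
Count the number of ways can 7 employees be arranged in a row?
Arrangements of 7 distinct objects: 7! = 5,040.
Final answer: 5,040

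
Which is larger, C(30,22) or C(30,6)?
C(30,22)=5,852,925, C(30,6)=593,775.

Answer: C(30,22)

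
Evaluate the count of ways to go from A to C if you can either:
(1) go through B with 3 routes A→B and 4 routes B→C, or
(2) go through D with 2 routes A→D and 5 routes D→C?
22

Reasoning: Route via B: 3×4=12. Route via D: 2×5=10. Total: 22.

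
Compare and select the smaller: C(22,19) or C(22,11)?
C(22,19)
C(22,19)=1,540, C(22,11)=705,432.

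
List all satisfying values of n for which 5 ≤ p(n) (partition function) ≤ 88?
Tabulating p(n) via p(n) = p(n−1) + p(n−2) − p(n−5) − p(n−7) + …: p(3)=3; p(4)=5; p(5)=7; p(6)=11; p(7)=15; p(8)=22; p(9)=30; p(10)=42; p(11)=56; p(12)=77; p(13)=101. So valid n = 4, 5, 6, 7, 8, 9, 10, 11, 12.

Answer: 4, 5, 6, 7, 8, 9, 10, 11, 12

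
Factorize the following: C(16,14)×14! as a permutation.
C(16,14)×14! = [16!/(14!(2)!)]×14! = 16!/(2)! = P(16,14) = 10,461,394,944,000.
Final answer: P(16,14)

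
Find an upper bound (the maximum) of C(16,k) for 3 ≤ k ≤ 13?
12,870
C(16,k) is maximised at the centre of the row: C(16,8) = 12,870.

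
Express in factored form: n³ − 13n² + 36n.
n(n − 4)(n − 9)
n³ − 13n² + 36n = n(n² − 13n + 36) = n(n − 4)(n − 9).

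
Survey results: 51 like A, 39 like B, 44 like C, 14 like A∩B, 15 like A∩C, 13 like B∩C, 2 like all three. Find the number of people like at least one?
94

Explanation: |A∪B∪C| = 51+39+44-14-15-13+2 = 94.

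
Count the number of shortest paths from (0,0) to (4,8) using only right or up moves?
495

Working:
Choose 4 rights from 12 moves: C(12,4) = 495.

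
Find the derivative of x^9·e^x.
(9x^8 + x^9)e^x

Solution: Product rule: d/dx[x^9]·e^x + x^9·d/dx[e^x] = 9x^{8}e^x + x^9e^x.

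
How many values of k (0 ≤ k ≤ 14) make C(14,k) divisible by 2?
7

Working:
Checking C(14,k) mod 2 for k = 0..14: divisible at k = 1, 3, 5, 7, 9, 11, 13. That's 7 values.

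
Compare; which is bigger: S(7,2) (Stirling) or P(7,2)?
S(7,2) = 2·S(6,2) + S(6,1) = 2·31 + 1 = 63; P(7,2) = 42.

Answer: S(7,2)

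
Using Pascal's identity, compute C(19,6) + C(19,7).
77,520
C(19,6) + C(19,7) = C(20,7) = 77,520.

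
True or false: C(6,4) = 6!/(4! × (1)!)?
False

Working:
The correct denominator is 4!×2!, giving C(6,4) = 15; the stated RHS is 6!/(4!×1!) = 30 ≠ 15, so the statement does not hold.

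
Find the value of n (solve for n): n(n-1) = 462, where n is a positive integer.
22
n² − n − 462 = 0, so n = (1 ± √(1 + 4·462))/2 = (1 ± √1,849)/2 = (1 ± 43)/2, i.e. n = 22 or n = -21. Taking the positive root, n = 22 (check: 22×21 = 462).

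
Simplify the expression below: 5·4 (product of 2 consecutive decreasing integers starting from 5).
20

Reasoning: This is P(5,2) = 5!/(3)! = 20.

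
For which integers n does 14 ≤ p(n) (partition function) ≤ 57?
Tabulating p(n) via p(n) = p(n−1) + p(n−2) − p(n−5) − p(n−7) + …: p(6)=11; p(7)=15; p(8)=22; p(9)=30; p(10)=42; p(11)=56; p(12)=77. So valid n = 7, 8, 9, 10, 11.

Answer: 7, 8, 9, 10, 11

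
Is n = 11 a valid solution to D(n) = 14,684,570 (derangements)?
Yes
D(11) = (11-1)·[D(10) + D(9)] = 10·[1,334,961 + 133,496] = 14,684,570, which equals 14,684,570.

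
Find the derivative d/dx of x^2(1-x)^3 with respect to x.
2x^1(1-x)^3 - 3x^2(1-x)^2

Solution: Product rule: 2x^{1}(1-x)^{3} + x^2·(-3)(1-x)^{2}.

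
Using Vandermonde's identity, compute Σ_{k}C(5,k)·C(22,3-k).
2,925

Solution: = C(5+22,3) = C(27,3) = 2,925.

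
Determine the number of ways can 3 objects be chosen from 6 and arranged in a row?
120

Explanation: P(6,3) = 6!/(6-3)! = 120.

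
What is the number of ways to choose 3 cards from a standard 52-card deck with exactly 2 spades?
13 spades and 39 non-spades: C(13,2) × C(39,1) = 78 × 39 = 3,042.
Final answer: 3,042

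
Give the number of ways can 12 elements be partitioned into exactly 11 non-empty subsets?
66

Working:
This equals S(12,11), the Stirling number of the 2nd kind.
Using the Stirling recurrence: S(n,k) = k·S(n-1,k) + S(n-1,k-1)
S(12,11) = 11·S(11,11) + S(11,10)
         = 11·1 + 55
         = 11 + 55
         = 66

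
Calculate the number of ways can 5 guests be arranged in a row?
Arrangements of 5 distinct objects: 5! = 120.
Final answer: 120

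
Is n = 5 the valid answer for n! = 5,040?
No
5! = 5·4! = 5·24 = 120, which does not equal 5,040.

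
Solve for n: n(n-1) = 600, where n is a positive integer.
25

Solution: n² − n − 600 = 0, so n = (1 ± √(1 + 4·600))/2 = (1 ± √2,401)/2 = (1 ± 49)/2, i.e. n = 25 or n = -24. Taking the positive root, n = 25 (check: 25×24 = 600).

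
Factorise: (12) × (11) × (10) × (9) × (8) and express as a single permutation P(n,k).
P(12,5) = 12!/(7)!

Solution: Product of 5 consecutive descending integers starting at 12: P(12,5) = 12!/7! = 95,040.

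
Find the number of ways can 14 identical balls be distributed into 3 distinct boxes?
120

Reasoning: C(14+3-1, 3-1) = C(16, 2) = 120.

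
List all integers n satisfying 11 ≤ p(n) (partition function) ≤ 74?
Tabulating p(n) via p(n) = p(n−1) + p(n−2) − p(n−5) − p(n−7) + …: p(5)=7; p(6)=11; p(7)=15; p(8)=22; p(9)=30; p(10)=42; p(11)=56; p(12)=77. So valid n = 6, 7, 8, 9, 10, 11.

Answer: 6, 7, 8, 9, 10, 11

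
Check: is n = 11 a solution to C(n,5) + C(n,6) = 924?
Yes

C(11,5) + C(11,6) = 462 + 462 = 924, which equals 924.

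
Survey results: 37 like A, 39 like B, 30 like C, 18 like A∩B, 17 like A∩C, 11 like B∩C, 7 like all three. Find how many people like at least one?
67
|A∪B∪C| = 37+39+30-18-17-11+7 = 67.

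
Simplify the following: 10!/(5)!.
30,240
This equals 10×9×...×6 = 30,240.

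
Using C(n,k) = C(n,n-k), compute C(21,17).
5,985

Explanation: C(21,17) = C(21,4) = 5,985.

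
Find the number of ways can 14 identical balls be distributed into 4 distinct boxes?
680

Solution: C(14+4-1, 4-1) = C(17, 3) = 680.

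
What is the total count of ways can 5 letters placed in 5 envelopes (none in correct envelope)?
44

Using D(n) = (n-1)[D(n-1) + D(n-2)]:
D(5) = (5-1) × [D(4) + D(3)]
      = 4 × [9 + 2]
      = 4 × 11
      = 44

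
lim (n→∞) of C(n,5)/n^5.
C(n,5) ≈ n^5/5! for large n. Limit = 1/5! = 1/120.

Answer: 1/120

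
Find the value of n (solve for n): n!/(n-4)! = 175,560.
22

Working:
n!/(n-4)! = n×(n-1)×(n-2)×(n-3), a product of 4 consecutive integers ≈ (n−1.5)^4. 175,560^(1/4) + 1.5 ≈ 22.0; check n = 22: 22×21×20×19 = 175,560 ✓. So n = 22.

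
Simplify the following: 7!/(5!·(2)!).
21

This is C(7,5) = 21.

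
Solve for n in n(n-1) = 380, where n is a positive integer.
20
n² − n − 380 = 0, so n = (1 ± √(1 + 4·380))/2 = (1 ± √1,521)/2 = (1 ± 39)/2, i.e. n = 20 or n = -19. Taking the positive root, n = 20 (check: 20×19 = 380).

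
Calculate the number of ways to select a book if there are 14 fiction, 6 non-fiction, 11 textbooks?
31

By the addition principle: 14 + 6 + 11 = 31.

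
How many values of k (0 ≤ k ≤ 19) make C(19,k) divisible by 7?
Checking C(19,k) mod 7 for k = 0..19: divisible at k = 6, 13. That's 2 values.
Final answer: 2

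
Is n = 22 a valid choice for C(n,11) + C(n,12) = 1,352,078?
C(22,11) + C(22,12) = 705,432 + 646,646 = 1,352,078, which equals 1,352,078.

Answer: Yes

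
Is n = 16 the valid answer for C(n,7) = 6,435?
No

C(16,7) = 16·15·14·13·12·11·10/7! = 57,657,600/5,040 = 11,440, which does not equal 6,435.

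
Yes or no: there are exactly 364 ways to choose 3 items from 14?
Yes

Explanation: C(14,3) = 364.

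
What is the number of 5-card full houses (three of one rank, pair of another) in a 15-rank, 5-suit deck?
21,000
Triple rank: 15. Triple suits: C(5,3)=10. Pair rank: 14. Pair suits: C(5,2)=10. Total: 21,000.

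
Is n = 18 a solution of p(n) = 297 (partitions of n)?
No

Explanation: Pentagonal recurrence p(n) = p(n−1) + p(n−2) − p(n−5) − p(n−7) + …: p(18) = p(17) + p(16) − p(13) − p(11) + p(6) + p(3) = 297 + 231 − 101 − 56 + 11 + 3 = 385, which does not equal 297.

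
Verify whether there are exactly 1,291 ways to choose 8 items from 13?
False
C(13,8) = 1,287 ≠ 1291.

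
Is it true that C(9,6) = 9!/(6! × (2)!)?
False

Explanation: The correct denominator is 6!×3!, giving C(9,6) = 84; the stated RHS is 9!/(6!×2!) = 252 ≠ 84, so the statement does not hold.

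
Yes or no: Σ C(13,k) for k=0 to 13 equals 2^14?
No

Working:
Binomial theorem: Σ C(13,k) = (1+1)^13 = 2^13 = 8,192; RHS 2^14 = 16,384.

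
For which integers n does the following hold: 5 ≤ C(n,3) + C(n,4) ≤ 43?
4, 5, 6

C(3,3)+C(3,4)=1; C(4,3)+C(4,4)=5; C(5,3)+C(5,4)=15; C(6,3)+C(6,4)=35; C(7,3)+C(7,4)=70. So valid n = 4, 5, 6.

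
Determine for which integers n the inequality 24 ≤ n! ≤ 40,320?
4, 5, 6, 7, 8

n! is strictly increasing; 4! = 24 and 8! = 40,320, so valid n = 4, 5, 6, 7, 8.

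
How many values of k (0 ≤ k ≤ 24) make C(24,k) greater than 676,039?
9

Working:
Row 24 is unimodal and symmetric about k=24/2. C(24,7)=346,104 ≤ 676,039; C(24,8)=735,471 > 676,039; by symmetry C(24,k) > 676,039 for k = 8..16. That's 16 - 8 + 1 = 9 values.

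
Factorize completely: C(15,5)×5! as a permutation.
P(15,5)

Working:
C(15,5)×5! = [15!/(5!(10)!)]×5! = 15!/(10)! = P(15,5) = 360,360.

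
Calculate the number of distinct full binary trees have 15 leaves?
Using the Catalan number formula: C_n = C(2n, n) / (n+1)
C_14 = C(28, 14) / (14+1)
     = 40116600 / 15
     = 2,674,440
Final answer: 2,674,440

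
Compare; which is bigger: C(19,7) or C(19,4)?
C(19,7)

C(19,7)=50,388, C(19,4)=3,876.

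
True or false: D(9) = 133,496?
True

Derangements of 9 elements: D(9) = (9-1)·[D(8) + D(7)] = 8·[14,833 + 1,854] = 133,496.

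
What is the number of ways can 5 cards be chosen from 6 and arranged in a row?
720

Solution: P(6,5) = 6!/(6-5)! = 720.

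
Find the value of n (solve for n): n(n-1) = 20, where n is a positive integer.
5

Reasoning: n² − n − 20 = 0, so n = (1 ± √(1 + 4·20))/2 = (1 ± √81)/2 = (1 ± 9)/2, i.e. n = 5 or n = -4. Taking the positive root, n = 5 (check: 5×4 = 20).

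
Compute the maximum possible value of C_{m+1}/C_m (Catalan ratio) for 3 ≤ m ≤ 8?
17/5

C_{m+1}/C_m = 2(2m+1)/(m+2), which increases with m. Maximum at m = 8: 2·17/10 = 17/5.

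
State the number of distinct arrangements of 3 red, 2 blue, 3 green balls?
560

Working:
Multinomial: 8!/(3! × 2! × 3!) = 560.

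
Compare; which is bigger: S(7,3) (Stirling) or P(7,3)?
S(7,3)
S(7,3) = 3·S(6,3) + S(6,2) = 3·90 + 31 = 301; P(7,3) = 210.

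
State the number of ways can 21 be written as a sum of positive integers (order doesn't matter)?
792

Explanation: Pentagonal recurrence p(n) = p(n−1) + p(n−2) − p(n−5) − p(n−7) + …: p(21) = p(20) + p(19) − p(16) − p(14) + p(9) + p(6) = 627 + 490 − 231 − 135 + 30 + 11 = 792.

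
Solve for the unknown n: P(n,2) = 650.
26

Explanation: P(n,2) = n(n−1) is increasing in n; n(n−1) ≈ (n−0.5)^2 = 650 gives n ≈ 26.0. Check: P(24,2) = 552, P(25,2) = 600, P(26,2) = 650 ✓. So n = 26.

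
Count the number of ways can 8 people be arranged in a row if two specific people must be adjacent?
Treat pair as unit: (8-1)! arrangements × 2 internal orders = 10,080.
Final answer: 10,080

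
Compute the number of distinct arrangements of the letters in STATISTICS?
50,400
Word has 10 letters (S=3, T=3, A=1, I=2, C=1). Arrangements: 10!/Π(k!) = 50,400.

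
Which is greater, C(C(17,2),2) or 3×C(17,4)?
C(C(17,2),2)

Explanation: C(C(17,2),2)=9,180, 3×C(17,4)=7,140.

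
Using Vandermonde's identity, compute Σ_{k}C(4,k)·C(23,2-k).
351

Reasoning: = C(4+23,2) = C(27,2) = 351.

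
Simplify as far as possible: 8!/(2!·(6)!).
28

Working:
This is C(8,2) = 28.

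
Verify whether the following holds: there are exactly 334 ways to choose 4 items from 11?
False

Reasoning: C(11,4) = 330 ≠ 334.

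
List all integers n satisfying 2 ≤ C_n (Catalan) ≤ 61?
2, 3, 4, 5

Explanation: C_1=1; C_2=2; C_3=5; C_4=14; C_5=42; C_6=132. So valid n = 2, 3, 4, 5.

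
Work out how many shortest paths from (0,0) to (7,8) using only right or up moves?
6,435

Working:
Choose 7 rights from 15 moves: C(15,7) = 6,435.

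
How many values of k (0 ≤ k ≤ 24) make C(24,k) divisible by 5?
0

Working:
Checking C(24,k) mod 5 for k = 0..24: none are divisible by 5. Count = 0.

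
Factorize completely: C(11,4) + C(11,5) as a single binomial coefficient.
C(12,5)

By Pascal's identity: C(11,4) + C(11,5) = C(12,5) = 792.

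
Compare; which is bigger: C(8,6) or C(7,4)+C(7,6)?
C(8,6)=28; C(7,4)+C(7,6)=35+7=42.
Final answer: C(7,4)+C(7,6)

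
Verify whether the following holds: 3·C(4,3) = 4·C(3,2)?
True

Solution: Absorption identity k·C(n,k) = n·C(n-1,k-1). LHS = 3·4 = 12; RHS = 4·3 = 12.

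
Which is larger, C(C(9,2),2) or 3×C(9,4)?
C(C(9,2),2)=630, 3×C(9,4)=378.

Answer: C(C(9,2),2)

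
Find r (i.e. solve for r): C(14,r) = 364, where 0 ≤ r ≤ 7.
3
C(14,r) is increasing for 0 ≤ r ≤ 7. Stepping up (C(14,r+1) = C(14,r)·(14−r)/(r+1)): C(14,1) = 14, C(14,2) = 91, C(14,3) = 364 ✓. So r = 3.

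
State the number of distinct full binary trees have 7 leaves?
132

Solution: Using the Catalan number formula: C_n = C(2n, n) / (n+1)
C_6 = C(12, 6) / (6+1)
     = 924 / 7
     = 132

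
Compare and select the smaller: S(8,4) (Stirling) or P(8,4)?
S(8,4) = 4·S(7,4) + S(7,3) = 4·350 + 301 = 1,701; P(8,4) = 1,680.

Answer: P(8,4)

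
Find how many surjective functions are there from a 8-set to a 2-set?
Onto functions = 2! × S(8,2)
First compute S(8,2) via recurrence:
Using the Stirling recurrence: S(n,k) = k·S(n-1,k) + S(n-1,k-1)
S(8,2) = 2·S(7,2) + S(7,1)
         = 2·63 + 1
         = 126 + 1
         = 127
Then: 2 × 127 = 254
Final answer: 254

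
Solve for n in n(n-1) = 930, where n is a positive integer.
n² − n − 930 = 0, so n = (1 ± √(1 + 4·930))/2 = (1 ± √3,721)/2 = (1 ± 61)/2, i.e. n = 31 or n = -30. Taking the positive root, n = 31 (check: 31×30 = 930).
Final answer: 31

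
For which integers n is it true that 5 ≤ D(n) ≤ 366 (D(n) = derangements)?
4, 5, 6

Reasoning: Using D(n) = (n−1)[D(n−1) + D(n−2)] with D(1)=0, D(2)=1: D(3)=2; D(4)=9; D(5)=44; D(6)=265; D(7)=1,854. So valid n = 4, 5, 6.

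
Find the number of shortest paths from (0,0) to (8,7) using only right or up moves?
6,435

Solution: Choose 8 rights from 15 moves: C(15,8) = 6,435.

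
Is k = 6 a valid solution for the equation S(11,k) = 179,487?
S(11,6) = 6·S(10,6) + S(10,5) = 6·22,827 + 42,525 = 179,487, which equals 179,487.

Answer: Yes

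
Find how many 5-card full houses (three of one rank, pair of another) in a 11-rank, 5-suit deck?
11,000

Explanation: Triple rank: 11. Triple suits: C(5,3)=10. Pair rank: 10. Pair suits: C(5,2)=10. Total: 11,000.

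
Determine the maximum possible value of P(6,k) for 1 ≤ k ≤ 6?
720

Explanation: P(6,k) increases in k, so maximum at k = 6: 6! = 720.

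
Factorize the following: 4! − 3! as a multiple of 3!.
4! − 3! = 4·3! − 3! = (4 − 1)·3! = 3 × 3! = 18.
Final answer: 3 × 3! = 18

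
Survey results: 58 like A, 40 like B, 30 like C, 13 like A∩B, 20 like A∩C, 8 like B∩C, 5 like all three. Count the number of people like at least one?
92

Working:
|A∪B∪C| = 58+40+30-13-20-8+5 = 92.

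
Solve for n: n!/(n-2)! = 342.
19

Reasoning: n!/(n-2)! = n×(n-1), a product of 2 consecutive integers ≈ (n−0.5)^2. 342^(1/2) + 0.5 ≈ 19.0; check n = 19: 19×18 = 342 ✓. So n = 19.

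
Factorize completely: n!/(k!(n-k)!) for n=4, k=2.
C(4,2) = 6

Reasoning: This is the binomial coefficient C(4,2) = 6.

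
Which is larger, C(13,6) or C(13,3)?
C(13,6)

Solution: C(13,6)=1,716, C(13,3)=286.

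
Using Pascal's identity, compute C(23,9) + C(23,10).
1,961,256

Explanation: C(23,9) + C(23,10) = C(24,10) = 1,961,256.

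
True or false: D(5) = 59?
False

Derangements of 5 elements: D(5) = (5-1)·[D(4) + D(3)] = 4·[9 + 2] = 44.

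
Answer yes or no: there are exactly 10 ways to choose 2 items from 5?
Yes

Working:
C(5,2) = 10.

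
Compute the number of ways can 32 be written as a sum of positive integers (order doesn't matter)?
8,349
Pentagonal recurrence p(n) = p(n−1) + p(n−2) − p(n−5) − p(n−7) + …: p(32) = p(31) + p(30) − p(27) − p(25) + p(20) + p(17) − p(10) − p(6) = 6,842 + 5,604 − 3,010 − 1,958 + 627 + 297 − 42 − 11 = 8,349.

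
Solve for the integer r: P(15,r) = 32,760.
P(15,r) = 15·14·…·(15−r+1), a product of r factors. Multiplying down from 15: 15 = 15; 15·14 = 210; 15·14·13 = 2,730; 15·14·13·12 = 32,760 ✓ (4 factors). So r = 4.
Final answer: 4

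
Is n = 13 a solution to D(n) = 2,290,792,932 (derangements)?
D(13) = (13-1)·[D(12) + D(11)] = 12·[176,214,841 + 14,684,570] = 2,290,792,932, which equals 2,290,792,932.
Final answer: Yes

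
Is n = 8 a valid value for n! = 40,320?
8! = 8·7! = 8·5,040 = 40,320, which equals 40,320.
Final answer: Yes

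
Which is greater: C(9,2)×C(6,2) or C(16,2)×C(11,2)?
C(9,2)×C(6,2)=540, C(16,2)×C(11,2)=6,600.

Answer: C(16,2)×C(11,2)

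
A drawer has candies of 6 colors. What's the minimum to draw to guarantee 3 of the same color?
Worst case: 2 of each = 12. One more: 13.
Final answer: 13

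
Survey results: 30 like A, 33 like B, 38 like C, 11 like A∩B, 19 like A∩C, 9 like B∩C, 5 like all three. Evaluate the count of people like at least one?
67

Reasoning: |A∪B∪C| = 30+33+38-11-19-9+5 = 67.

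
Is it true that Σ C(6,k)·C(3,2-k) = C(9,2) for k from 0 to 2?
True

Vandermonde's identity gives C(9,2) = 36; RHS C(9,2) = 36.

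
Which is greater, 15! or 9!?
15!

Reasoning: 15!=1,307,674,368,000, 9!=362,880. 15! > 9!.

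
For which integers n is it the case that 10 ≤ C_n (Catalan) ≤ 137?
4, 5, 6

C_3=5; C_4=14; C_5=42; C_6=132; C_7=429. So valid n = 4, 5, 6.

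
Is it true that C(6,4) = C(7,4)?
LHS = C(6,4) = 15; RHS = C(7,4) = 35. 15 ≠ 35, so the statement does not hold.
Final answer: False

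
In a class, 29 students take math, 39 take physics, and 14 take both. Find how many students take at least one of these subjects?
54
|A∪B| = |A|+|B|-|A∩B| = 29+39-14 = 54.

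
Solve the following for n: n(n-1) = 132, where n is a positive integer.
12
n² − n − 132 = 0, so n = (1 ± √(1 + 4·132))/2 = (1 ± √529)/2 = (1 ± 23)/2, i.e. n = 12 or n = -11. Taking the positive root, n = 12 (check: 12×11 = 132).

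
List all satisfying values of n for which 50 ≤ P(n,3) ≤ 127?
P(4,3)=24; P(5,3)=60; P(6,3)=120; P(7,3)=210. So valid n = 5, 6.

Answer: 5, 6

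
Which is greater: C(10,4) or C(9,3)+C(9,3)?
C(10,4)

Working:
C(10,4)=210; C(9,3)+C(9,3)=84+84=168.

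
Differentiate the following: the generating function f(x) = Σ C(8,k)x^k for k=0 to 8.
Σ k·C(8,k)x^(k-1) for k=1 to 8

Explanation: Term-by-term differentiation gives Σ k·C(8,k)x^{k-1} for k=1 to 8.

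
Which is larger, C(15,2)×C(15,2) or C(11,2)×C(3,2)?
C(15,2)×C(15,2)

Explanation: C(15,2)×C(15,2)=11,025, C(11,2)×C(3,2)=165.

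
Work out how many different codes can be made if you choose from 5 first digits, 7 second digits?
35

Reasoning: By the multiplication principle: 5 × 7 = 35.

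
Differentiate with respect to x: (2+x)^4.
4(2+x)^3

Explanation: Using the power rule: d/dx (2+x)^4 = 4(2+x)^{3}.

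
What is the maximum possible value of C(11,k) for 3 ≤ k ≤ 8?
C(11,k) is maximised at the centre of the row: C(11,5) = 462.

Answer: 462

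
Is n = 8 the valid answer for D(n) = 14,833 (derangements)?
Yes

Reasoning: D(8) = (8-1)·[D(7) + D(6)] = 7·[1,854 + 265] = 14,833, which equals 14,833.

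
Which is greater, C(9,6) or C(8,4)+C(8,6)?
C(8,4)+C(8,6)

Reasoning: C(9,6)=84; C(8,4)+C(8,6)=70+28=98.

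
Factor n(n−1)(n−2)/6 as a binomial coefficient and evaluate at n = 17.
C(n,3); C(17,3) = 680

Explanation: n(n−1)(n−2)/6 = n!/(3!(n−3)!) = C(n,3). At n = 17: C(17,3) = 680.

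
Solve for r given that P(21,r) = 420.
2

Explanation: P(21,r) = 21·20·…·(21−r+1), a product of r factors. Multiplying down from 21: 21 = 21; 21·20 = 420 ✓ (2 factors). So r = 2.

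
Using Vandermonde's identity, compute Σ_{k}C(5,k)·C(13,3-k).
= C(5+13,3) = C(18,3) = 816.
Final answer: 816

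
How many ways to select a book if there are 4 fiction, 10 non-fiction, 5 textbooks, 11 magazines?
30

Solution: By the addition principle: 4 + 10 + 5 + 11 = 30.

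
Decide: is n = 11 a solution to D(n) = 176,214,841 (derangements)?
No

Reasoning: D(11) = (11-1)·[D(10) + D(9)] = 10·[1,334,961 + 133,496] = 14,684,570, which does not equal 176,214,841.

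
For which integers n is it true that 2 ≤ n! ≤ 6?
2, 3
n! is strictly increasing; 2! = 2 and 3! = 6, so valid n = 2, 3.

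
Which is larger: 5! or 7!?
7!

5!=120, 7!=5,040. 7! > 5!.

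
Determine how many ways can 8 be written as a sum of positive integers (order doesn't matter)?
22

Pentagonal recurrence p(n) = p(n−1) + p(n−2) − p(n−5) − p(n−7) + …: p(8) = p(7) + p(6) − p(3) − p(1) = 15 + 11 − 3 − 1 = 22.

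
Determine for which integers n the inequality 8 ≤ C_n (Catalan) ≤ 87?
C_3=5; C_4=14; C_5=42; C_6=132. So valid n = 4, 5.

Answer: 4, 5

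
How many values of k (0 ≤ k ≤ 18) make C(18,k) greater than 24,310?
5

Row 18 is unimodal and symmetric about k=18/2. C(18,6)=18,564 ≤ 24,310; C(18,7)=31,824 > 24,310; by symmetry C(18,k) > 24,310 for k = 7..11. That's 11 - 7 + 1 = 5 values.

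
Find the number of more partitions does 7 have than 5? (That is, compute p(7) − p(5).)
8

Pentagonal recurrence p(n) = p(n−1) + p(n−2) − p(n−5) − p(n−7) + …: p(7) = p(6) + p(5) − p(2) − p(0) = 11 + 7 − 2 − 1 = 15.
p(5) = p(4) + p(3) − p(0) = 5 + 3 − 1 = 7.
Difference = 15 − 7 = 8.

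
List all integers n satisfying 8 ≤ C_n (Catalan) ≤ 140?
4, 5, 6
C_3=5; C_4=14; C_5=42; C_6=132; C_7=429. So valid n = 4, 5, 6.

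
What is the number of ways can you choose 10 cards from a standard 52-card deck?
C(52,10) = 15,820,024,220.
Final answer: 15,820,024,220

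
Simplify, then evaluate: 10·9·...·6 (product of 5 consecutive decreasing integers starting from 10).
30,240

Solution: This is P(10,5) = 10!/(5)! = 30,240.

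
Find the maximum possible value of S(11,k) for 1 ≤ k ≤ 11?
246,730
Row S(11,k) for k = 1..11 (via S(n,k) = k·S(n−1,k) + S(n−1,k−1)): 1, 1,023, 28,501, 145,750, 246,730, 179,487, 63,987, 11,880, 1,155, 55, 1. The row is unimodal; maximum at k = 5: 246,730.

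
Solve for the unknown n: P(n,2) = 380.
20

Working:
P(n,2) = n(n−1) is increasing in n; n(n−1) ≈ (n−0.5)^2 = 380 gives n ≈ 20.0. Check: P(18,2) = 306, P(19,2) = 342, P(20,2) = 380 ✓. So n = 20.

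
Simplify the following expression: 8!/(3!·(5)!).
56

Explanation: This is C(8,3) = 56.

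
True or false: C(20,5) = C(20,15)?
True

Reasoning: C(20,5) = C(20,20-5) by the symmetry property; both equal 15,504.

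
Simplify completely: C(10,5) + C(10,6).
462
By Pascal's identity: C(11,6) = 462.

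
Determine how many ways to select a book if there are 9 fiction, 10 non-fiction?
19

Reasoning: By the addition principle: 9 + 10 = 19.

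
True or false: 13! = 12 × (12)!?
13! = 13 × 12! = 6,227,020,800, but 12 × 12! = 5,748,019,200.
Final answer: False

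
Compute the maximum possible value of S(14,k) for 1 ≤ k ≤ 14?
63,436,373

Explanation: Row S(14,k) for k = 1..14 (via S(n,k) = k·S(n−1,k) + S(n−1,k−1)): 1, 8,191, 788,970, 10,391,745, 40,075,035, 63,436,373, 49,329,280, 20,912,320, 5,135,130, 752,752, 66,066, 3,367, 91, 1. The row is unimodal; maximum at k = 6: 63,436,373.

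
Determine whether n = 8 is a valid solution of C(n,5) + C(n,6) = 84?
C(8,5) + C(8,6) = 56 + 28 = 84, which equals 84.

Answer: Yes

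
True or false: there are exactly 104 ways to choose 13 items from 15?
C(15,13) = 105 ≠ 104.

Answer: False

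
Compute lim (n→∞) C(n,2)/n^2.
1/2
C(n,2) ≈ n^2/2! for large n. Limit = 1/2! = 1/2.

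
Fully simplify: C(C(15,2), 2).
C(15,2) = 105, then C(105, 2) = 5,460.
Final answer: 5,460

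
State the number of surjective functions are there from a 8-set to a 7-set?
141,120

Working:
Onto functions = 7! × S(8,7)
First compute S(8,7) via recurrence:
Using the Stirling recurrence: S(n,k) = k·S(n-1,k) + S(n-1,k-1)
S(8,7) = 7·S(7,7) + S(7,6)
         = 7·1 + 21
         = 7 + 21
         = 28
Then: 5040 × 28 = 141,120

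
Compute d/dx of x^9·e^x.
(9x^8 + x^9)e^x

Reasoning: Product rule: d/dx[x^9]·e^x + x^9·d/dx[e^x] = 9x^{8}e^x + x^9e^x.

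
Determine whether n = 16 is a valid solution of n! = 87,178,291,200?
No

Explanation: 16! = 16·15! = 16·1,307,674,368,000 = 20,922,789,888,000, which does not equal 87,178,291,200.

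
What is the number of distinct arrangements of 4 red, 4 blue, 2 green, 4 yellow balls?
3,153,150
Multinomial: 14!/(4! × 4! × 2! × 4!) = 3,153,150.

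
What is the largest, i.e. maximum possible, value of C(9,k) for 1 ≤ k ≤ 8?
C(9,k) is maximised at the centre of the row: C(9,4) = 126.
Final answer: 126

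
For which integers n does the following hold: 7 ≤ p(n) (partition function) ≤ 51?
5, 6, 7, 8, 9, 10

Solution: Tabulating p(n) via p(n) = p(n−1) + p(n−2) − p(n−5) − p(n−7) + …: p(4)=5; p(5)=7; p(6)=11; p(7)=15; p(8)=22; p(9)=30; p(10)=42; p(11)=56. So valid n = 5, 6, 7, 8, 9, 10.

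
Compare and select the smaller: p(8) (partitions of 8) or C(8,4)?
p(8)
Pentagonal recurrence p(n) = p(n−1) + p(n−2) − p(n−5) − p(n−7) + …: p(8) = p(7) + p(6) − p(3) − p(1) = 15 + 11 − 3 − 1 = 22; C(8,4) = 70.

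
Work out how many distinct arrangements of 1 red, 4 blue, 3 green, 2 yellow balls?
12,600

Solution: Multinomial: 10!/(1! × 4! × 3! × 2!) = 12,600.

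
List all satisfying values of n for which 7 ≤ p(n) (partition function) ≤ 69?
Tabulating p(n) via p(n) = p(n−1) + p(n−2) − p(n−5) − p(n−7) + …: p(4)=5; p(5)=7; p(6)=11; p(7)=15; p(8)=22; p(9)=30; p(10)=42; p(11)=56; p(12)=77. So valid n = 5, 6, 7, 8, 9, 10, 11.

Answer: 5, 6, 7, 8, 9, 10, 11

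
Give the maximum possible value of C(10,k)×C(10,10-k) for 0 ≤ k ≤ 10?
63,504

Explanation: C(10,k)·C(10,10-k) = C(10,k)², maximised at the centre k = 5: C(10,5)² = 63,504.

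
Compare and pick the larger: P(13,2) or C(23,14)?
C(23,14)

P(13,2)=156, C(23,14)=817,190.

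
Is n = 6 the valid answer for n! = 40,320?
No

6! = 6·5! = 6·120 = 720, which does not equal 40,320.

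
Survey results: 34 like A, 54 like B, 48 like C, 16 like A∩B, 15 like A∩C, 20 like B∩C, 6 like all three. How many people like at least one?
91

Solution: |A∪B∪C| = 34+54+48-16-15-20+6 = 91.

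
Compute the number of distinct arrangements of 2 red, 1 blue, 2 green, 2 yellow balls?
630
Multinomial: 7!/(2! × 1! × 2! × 2!) = 630.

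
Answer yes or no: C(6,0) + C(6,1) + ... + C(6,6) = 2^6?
Binomial theorem with x = y = 1: Σ C(6,i) = (1+1)^6 = 2^6 = 64. The statement holds.
Final answer: Yes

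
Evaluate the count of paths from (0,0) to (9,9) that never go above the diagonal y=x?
Counted by the Catalan number C_9: C_9 = C(18,9)/(9+1) = 48,620/10 = 4,862.

Answer: 4,862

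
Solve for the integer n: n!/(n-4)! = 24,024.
14
n!/(n-4)! = n×(n-1)×(n-2)×(n-3), a product of 4 consecutive integers ≈ (n−1.5)^4. 24,024^(1/4) + 1.5 ≈ 13.9; check n = 14: 14×13×12×11 = 24,024 ✓. So n = 14.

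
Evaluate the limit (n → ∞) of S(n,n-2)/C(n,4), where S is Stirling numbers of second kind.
The leading term of S(n,n-2) as a polynomial in n is (3)!!·C(n,4), so the ratio → (3)!! = 3.
Final answer: 3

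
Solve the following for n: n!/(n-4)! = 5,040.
10

Working:
n!/(n-4)! = n×(n-1)×(n-2)×(n-3), a product of 4 consecutive integers ≈ (n−1.5)^4. 5,040^(1/4) + 1.5 ≈ 9.9; check n = 10: 10×9×8×7 = 5,040 ✓. So n = 10.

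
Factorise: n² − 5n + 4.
(n − 1)(n − 4)

Working:
Seek roots whose sum is 5 and product is 4: (1, 4). So n² − 5n + 4 = (n − 1)(n − 4).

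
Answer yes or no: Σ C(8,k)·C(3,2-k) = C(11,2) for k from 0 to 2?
Yes

Solution: Vandermonde's identity gives C(11,2) = 55; RHS C(11,2) = 55.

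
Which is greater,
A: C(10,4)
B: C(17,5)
B
A=C(10,4)=210, B=C(17,5)=6,188.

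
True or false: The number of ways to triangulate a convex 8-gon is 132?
True

Explanation: Triangulations of a convex 8-gon are counted by the Catalan number C_6: C_6 = C(12,6)/(6+1) = 924/7 = 132.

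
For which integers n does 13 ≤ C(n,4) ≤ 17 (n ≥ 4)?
6

Reasoning: C(5,4)=5; C(6,4)=15; C(7,4)=35. So valid n = 6.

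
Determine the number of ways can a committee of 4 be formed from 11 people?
330

Solution: C(11,4) = 11! / (4! × (11-4)!)
         = 11! / (4! × 7!)
         = 330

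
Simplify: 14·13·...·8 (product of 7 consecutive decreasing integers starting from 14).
17,297,280

Solution: This is P(14,7) = 14!/(7)! = 17,297,280.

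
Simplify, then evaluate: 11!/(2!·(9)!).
55

Reasoning: This is C(11,2) = 55.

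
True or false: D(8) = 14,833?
True

Explanation: Derangements of 8 elements: D(8) = (8-1)·[D(7) + D(6)] = 7·[1,854 + 265] = 14,833.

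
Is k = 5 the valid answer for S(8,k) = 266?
No

Working:
S(8,5) = 5·S(7,5) + S(7,4) = 5·140 + 350 = 1,050, which does not equal 266.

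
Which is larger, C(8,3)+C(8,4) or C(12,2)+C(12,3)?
C(12,2)+C(12,3)

First=126, Second=286.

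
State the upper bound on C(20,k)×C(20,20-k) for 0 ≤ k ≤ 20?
34,134,779,536

Reasoning: C(20,k)·C(20,20-k) = C(20,k)², maximised at the centre k = 10: C(20,10)² = 34,134,779,536.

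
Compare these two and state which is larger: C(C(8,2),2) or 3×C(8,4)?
C(C(8,2),2)=378, 3×C(8,4)=210.
Final answer: C(C(8,2),2)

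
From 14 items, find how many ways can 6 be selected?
3,003

Explanation: C(14,6) = 14! / (6! × (14-6)!)
         = 14! / (6! × 8!)
         = 3,003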